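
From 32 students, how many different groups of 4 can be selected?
C(32,4) = 32!/(4!×28!) = 35960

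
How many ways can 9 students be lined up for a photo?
9! = 362880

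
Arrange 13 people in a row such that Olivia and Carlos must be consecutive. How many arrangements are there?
Treat the 2 as one block: (13-2+1)! × 2! = 479001600 × 2 = 958003200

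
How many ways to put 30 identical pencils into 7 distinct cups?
C(30+7-1, 7-1) = C(36, 6) = 1947792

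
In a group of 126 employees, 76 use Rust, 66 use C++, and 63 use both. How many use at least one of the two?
|A∪B| = |A| + |B| - |A∩B| = 76 + 66 - 63 = 79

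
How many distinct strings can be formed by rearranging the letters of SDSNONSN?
8! / (1! × 3! × 3! × 1!) = 1120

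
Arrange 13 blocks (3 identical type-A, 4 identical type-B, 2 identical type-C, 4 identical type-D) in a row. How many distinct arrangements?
13! / (3! × 4! × 2! × 4!) = 900900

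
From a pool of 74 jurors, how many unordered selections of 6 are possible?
C(74,6) = 74!/(6!×68!) = 185250786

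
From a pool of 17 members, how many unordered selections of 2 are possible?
C(17,2) = 17!/(2!×15!) = 136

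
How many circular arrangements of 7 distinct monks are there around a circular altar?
Circular: fix one position, arrange the rest. (7-1)! = 720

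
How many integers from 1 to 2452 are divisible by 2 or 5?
⌊2452/2⌋ + ⌊2452/5⌋ - ⌊2452/10⌋ = 1226 + 490 - 245 = 1471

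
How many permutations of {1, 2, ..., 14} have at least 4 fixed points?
Exactly j fixed points: C(14,j)·!(14-j); sum over j ≥ 4 (derangement numbers via !m = (m-1)·(!(m-1) + !(m-2)): !0..!10 = 1, 0, 1, 2, 9, 44, 265, 1854, 14833, 133496, 1334961). Σ_{j=4}^{14} C(14,j)·!(14-j) = C(14,4)·!10 + C(14,5)·!9 + C(14,6)·!8 + C(14,7)·!7 + C(14,8)·!6 + C(14,9)·!5 + C(14,10)·!4 + C(14,11)·!3 + C(14,12)·!2 + C(14,13)·!1 + C(14,14)·!0 = 1001·1334961 + 2002·133496 + 3003·14833 + 3432·1854 + 3003·265 + 2002·44 + 1001·9 + 364·2 + 91·1 + 14·0 + 1·1 = 1655355092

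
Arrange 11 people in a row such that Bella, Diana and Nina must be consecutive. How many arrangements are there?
Treat the 3 as one block: (11-3+1)! × 3! = 362880 × 6 = 2177280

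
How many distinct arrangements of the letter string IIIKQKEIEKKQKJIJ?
16! / (5! × 2! × 5! × 2! × 2!) = 181621440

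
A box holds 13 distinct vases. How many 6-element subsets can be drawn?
C(13,6) = 13!/(6!×7!) = 1716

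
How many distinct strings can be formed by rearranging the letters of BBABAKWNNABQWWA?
15! / (2! × 4! × 1! × 1! × 4! × 3!) = 189189000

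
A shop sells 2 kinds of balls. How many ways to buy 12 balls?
C(12+2-1, 2-1) = C(13, 1) = 13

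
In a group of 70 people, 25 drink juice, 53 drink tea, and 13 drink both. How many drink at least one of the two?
|A∪B| = |A| + |B| - |A∩B| = 25 + 53 - 13 = 65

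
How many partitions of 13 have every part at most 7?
Let r_j(i) = number of partitions of i into parts ≤ j, for i = 0..13. r_1(i) = 1 for all i; r_j(i) = r_{j-1}(i) + r_j(i-j). Rows j = 2..7: ≤2: 1 1 2 2 3 3 4 4 5 5 6 6 7 7; ≤3: 1 1 2 3 4 5 7 8 10 12 14 16 19 21; ≤4: 1 1 2 3 5 6 9 11 15 18 23 27 34 39; ≤5: 1 1 2 3 5 7 10 13 18 23 30 37 47 57; ≤6: 1 1 2 3 5 7 11 14 20 26 35 44 58 71; ≤7: 1 1 2 3 5 7 11 15 21 28 38 49 65 82. r_7(13) = 82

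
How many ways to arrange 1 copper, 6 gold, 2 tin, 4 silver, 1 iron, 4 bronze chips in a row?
18! / (1! × 6! × 2! × 4! × 1! × 4!) = 7718911200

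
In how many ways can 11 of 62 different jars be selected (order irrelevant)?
C(62,11) = 62!/(11!×51!) = 508271323092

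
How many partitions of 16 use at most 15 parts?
By conjugation, equals partitions of 16 into parts ≤ 15. Let r_j(i) = number of partitions of i into parts ≤ j, for i = 0..16. r_1(i) = 1 for all i; r_j(i) = r_{j-1}(i) + r_j(i-j). Rows j = 2..15: ≤2: 1 1 2 2 3 3 4 4 5 5 6 6 7 7 8 8 9; ≤3: 1 1 2 3 4 5 7 8 10 12 14 16 19 21 24 27 30; ≤4: 1 1 2 3 5 6 9 11 15 18 23 27 34 39 47 54 64; ≤5: 1 1 2 3 5 7 10 13 18 23 30 37 47 57 70 84 101; ≤6: 1 1 2 3 5 7 11 14 20 26 35 44 58 71 90 110 136; ≤7: 1 1 2 3 5 7 11 15 21 28 38 49 65 82 105 131 164; ≤8: 1 1 2 3 5 7 11 15 22 29 40 52 70 89 116 146 186; ≤9: 1 1 2 3 5 7 11 15 22 30 41 54 73 94 123 157 201; ≤10: 1 1 2 3 5 7 11 15 22 30 42 55 75 97 128 164 212; ≤11: 1 1 2 3 5 7 11 15 22 30 42 56 76 99 131 169 219; ≤12: 1 1 2 3 5 7 11 15 22 30 42 56 77 100 133 172 224; ≤13: 1 1 2 3 5 7 11 15 22 30 42 56 77 101 134 174 227; ≤14: 1 1 2 3 5 7 11 15 22 30 42 56 77 101 135 175 229; ≤15: 1 1 2 3 5 7 11 15 22 30 42 56 77 101 135 176 230. r_15(16) = 230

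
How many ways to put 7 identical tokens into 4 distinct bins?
C(7+4-1, 4-1) = C(10, 3) = 120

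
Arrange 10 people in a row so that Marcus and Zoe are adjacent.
Treat as block: (10-1)! × 2! = 362880 × 2 = 725760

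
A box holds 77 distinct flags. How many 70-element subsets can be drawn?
C(77,70) = 77!/(70!×7!) = 2404808340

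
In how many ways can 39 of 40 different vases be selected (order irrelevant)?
C(40,39) = 40!/(39!×1!) = 40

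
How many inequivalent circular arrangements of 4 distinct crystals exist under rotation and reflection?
(4-1)!/2 = 6/2 = 3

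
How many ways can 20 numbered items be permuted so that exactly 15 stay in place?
Choose the 15 fixed points C(20,15) = 15504, derange the rest: !5 = Σ_{j=0}^{5} (-1)^j·5!/j! = 120 - 120 + 60 - 20 + 5 - 1 = 44. Product = 15504 × 44 = 682176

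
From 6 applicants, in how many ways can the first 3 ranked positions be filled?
P(6,3) = 6!/(6-3)! = 120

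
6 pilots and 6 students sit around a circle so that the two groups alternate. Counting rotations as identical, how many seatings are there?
Fix one of the pilots: (6-1)! ways for the remaining pilots, × 6! ways for the students = 120 × 720 = 86400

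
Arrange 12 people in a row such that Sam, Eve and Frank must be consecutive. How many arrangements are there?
Treat the 3 as one block: (12-3+1)! × 3! = 3628800 × 6 = 21772800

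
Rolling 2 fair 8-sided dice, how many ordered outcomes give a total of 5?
Coefficient of x^5 in (x + x² + ... + x^8)^2. By inclusion-exclusion on dice exceeding 8: Σ_j (-1)^j C(2,j)·C(5-1-8j, 1) = C(2,0)·C(4,1) = 1·4 = 4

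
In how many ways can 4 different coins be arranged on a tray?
4! = 24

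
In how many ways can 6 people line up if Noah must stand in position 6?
Fix one position: (6-1)! = 120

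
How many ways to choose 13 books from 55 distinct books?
C(55,13) = 55!/(13!×42!) = 1451182990950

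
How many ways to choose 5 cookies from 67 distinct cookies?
C(67,5) = 67!/(5!×62!) = 9657648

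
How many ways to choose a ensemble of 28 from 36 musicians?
C(36,28) = 36!/(28!×8!) = 30260340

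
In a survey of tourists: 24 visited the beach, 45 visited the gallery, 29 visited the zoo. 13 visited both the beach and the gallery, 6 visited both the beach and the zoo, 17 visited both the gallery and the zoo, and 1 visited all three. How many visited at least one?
|A∪B∪C| = 24+45+29-13-6-17+1 = 63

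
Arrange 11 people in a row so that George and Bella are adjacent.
Treat as block: (11-1)! × 2! = 3628800 × 2 = 7257600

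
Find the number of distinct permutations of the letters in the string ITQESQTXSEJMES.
14! / (3! × 2! × 2! × 1! × 3! × 1! × 1! × 1!) = 605404800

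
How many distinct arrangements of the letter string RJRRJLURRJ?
10! / (3! × 1! × 5! × 1!) = 5040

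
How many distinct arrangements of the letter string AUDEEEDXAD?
10! / (3! × 1! × 1! × 2! × 3!) = 50400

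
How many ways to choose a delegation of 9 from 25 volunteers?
C(25,9) = 25!/(9!×16!) = 2042975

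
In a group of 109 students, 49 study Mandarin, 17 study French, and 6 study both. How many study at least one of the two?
|A∪B| = |A| + |B| - |A∩B| = 49 + 17 - 6 = 60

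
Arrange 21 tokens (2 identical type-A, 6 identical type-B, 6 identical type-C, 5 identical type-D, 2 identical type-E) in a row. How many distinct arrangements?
21! / (2! × 6! × 6! × 5! × 2!) = 205323037920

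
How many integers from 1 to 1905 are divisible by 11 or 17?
⌊1905/11⌋ + ⌊1905/17⌋ - ⌊1905/187⌋ = 173 + 112 - 10 = 275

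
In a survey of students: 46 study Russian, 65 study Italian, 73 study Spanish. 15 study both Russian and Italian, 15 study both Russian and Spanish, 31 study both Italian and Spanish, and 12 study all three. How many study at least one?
|A∪B∪C| = 46+65+73-15-15-31+12 = 135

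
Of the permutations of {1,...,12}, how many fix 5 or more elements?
Exactly j fixed points: C(12,j)·!(12-j); sum over j ≥ 5 (derangement numbers via !m = (m-1)·(!(m-1) + !(m-2)): !0..!7 = 1, 0, 1, 2, 9, 44, 265, 1854). Σ_{j=5}^{12} C(12,j)·!(12-j) = C(12,5)·!7 + C(12,6)·!6 + C(12,7)·!5 + C(12,8)·!4 + C(12,9)·!3 + C(12,10)·!2 + C(12,11)·!1 + C(12,12)·!0 = 792·1854 + 924·265 + 792·44 + 495·9 + 220·2 + 66·1 + 12·0 + 1·1 = 1753038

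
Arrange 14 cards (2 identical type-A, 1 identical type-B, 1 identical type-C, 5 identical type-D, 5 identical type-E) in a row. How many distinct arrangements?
14! / (2! × 1! × 1! × 5! × 5!) = 3027024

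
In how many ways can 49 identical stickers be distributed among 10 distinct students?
C(49+10-1, 10-1) = C(58, 9) = 10648873950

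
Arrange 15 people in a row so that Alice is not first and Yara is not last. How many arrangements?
By inclusion-exclusion: 15! - 2×(15-1)! + (15-2)! = 1307674368000 - 174356582400 + 6227020800 = 1139544806400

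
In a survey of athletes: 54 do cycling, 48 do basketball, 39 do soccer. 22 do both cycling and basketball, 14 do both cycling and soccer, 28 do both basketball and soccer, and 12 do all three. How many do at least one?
|A∪B∪C| = 54+48+39-22-14-28+12 = 89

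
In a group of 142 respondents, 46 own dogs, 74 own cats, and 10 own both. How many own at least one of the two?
|A∪B| = |A| + |B| - |A∩B| = 46 + 74 - 10 = 110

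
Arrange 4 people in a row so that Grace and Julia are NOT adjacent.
Total - adjacent = 4! - (4-1)!×2 = 24 - 12 = 12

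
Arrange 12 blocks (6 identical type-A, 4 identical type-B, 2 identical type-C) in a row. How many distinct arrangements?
12! / (6! × 4! × 2!) = 13860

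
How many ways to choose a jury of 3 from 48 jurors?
C(48,3) = 48!/(3!×45!) = 17296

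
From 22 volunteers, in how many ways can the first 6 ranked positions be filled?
P(22,6) = 22!/(22-6)! = 53721360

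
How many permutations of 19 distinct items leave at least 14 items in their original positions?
Exactly j fixed points: C(19,j)·!(19-j); sum over j ≥ 14 (derangement numbers via !m = (m-1)·(!(m-1) + !(m-2)): !0..!5 = 1, 0, 1, 2, 9, 44). Σ_{j=14}^{19} C(19,j)·!(19-j) = C(19,14)·!5 + C(19,15)·!4 + C(19,16)·!3 + C(19,17)·!2 + C(19,18)·!1 + C(19,19)·!0 = 11628·44 + 3876·9 + 969·2 + 171·1 + 19·0 + 1·1 = 548626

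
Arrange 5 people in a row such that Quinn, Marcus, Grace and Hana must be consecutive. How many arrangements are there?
Treat the 4 as one block: (5-4+1)! × 4! = 2 × 24 = 48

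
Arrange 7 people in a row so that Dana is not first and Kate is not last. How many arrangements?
By inclusion-exclusion: 7! - 2×(7-1)! + (7-2)! = 5040 - 1440 + 120 = 3720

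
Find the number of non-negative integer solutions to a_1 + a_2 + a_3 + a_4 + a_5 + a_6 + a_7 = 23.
C(23+7-1, 7-1) = C(29, 6) = 475020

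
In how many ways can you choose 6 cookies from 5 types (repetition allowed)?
C(6+5-1, 5-1) = C(10, 4) = 210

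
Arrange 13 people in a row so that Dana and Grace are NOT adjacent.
Total - adjacent = 13! - (13-1)!×2 = 6227020800 - 958003200 = 5269017600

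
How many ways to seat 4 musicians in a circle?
Circular: fix one position, arrange the rest. (4-1)! = 6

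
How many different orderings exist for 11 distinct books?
11! = 39916800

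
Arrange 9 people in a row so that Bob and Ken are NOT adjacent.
Total - adjacent = 9! - (9-1)!×2 = 362880 - 80640 = 282240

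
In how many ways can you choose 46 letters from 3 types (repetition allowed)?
C(46+3-1, 3-1) = C(48, 2) = 1128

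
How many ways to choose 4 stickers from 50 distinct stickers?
C(50,4) = 50!/(4!×46!) = 230300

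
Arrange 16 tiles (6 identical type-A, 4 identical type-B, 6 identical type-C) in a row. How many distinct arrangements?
16! / (6! × 4! × 6!) = 1681680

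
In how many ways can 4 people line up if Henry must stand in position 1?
Fix one position: (4-1)! = 6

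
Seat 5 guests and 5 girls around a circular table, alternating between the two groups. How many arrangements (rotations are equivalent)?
Fix one of the guests: (5-1)! ways for the remaining guests, × 5! ways for the girls = 24 × 120 = 2880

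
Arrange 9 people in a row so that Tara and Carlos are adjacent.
Treat as block: (9-1)! × 2! = 40320 × 2 = 80640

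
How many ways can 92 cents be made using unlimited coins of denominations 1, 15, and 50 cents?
Coefficient of x^92 in 1/(1-x^1) · 1/(1-x^15) · 1/(1-x^50). Case on j = number of 50-cent coins (j = 0..1); remainder r = 92 - 50j is made from {1,15} in ⌊r/15⌋+1 ways. r = 92, 42 → 7 + 3 = 10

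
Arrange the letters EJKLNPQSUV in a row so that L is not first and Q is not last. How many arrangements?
By inclusion-exclusion: 10! - 2×(10-1)! + (10-2)! = 3628800 - 725760 + 40320 = 2943360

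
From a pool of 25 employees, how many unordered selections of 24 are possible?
C(25,24) = 25!/(24!×1!) = 25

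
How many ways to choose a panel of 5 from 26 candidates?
C(26,5) = 26!/(5!×21!) = 65780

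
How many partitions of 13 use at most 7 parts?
By conjugation, equals partitions of 13 into parts ≤ 7. Let r_j(i) = number of partitions of i into parts ≤ j, for i = 0..13. r_1(i) = 1 for all i; r_j(i) = r_{j-1}(i) + r_j(i-j). Rows j = 2..7: ≤2: 1 1 2 2 3 3 4 4 5 5 6 6 7 7; ≤3: 1 1 2 3 4 5 7 8 10 12 14 16 19 21; ≤4: 1 1 2 3 5 6 9 11 15 18 23 27 34 39; ≤5: 1 1 2 3 5 7 10 13 18 23 30 37 47 57; ≤6: 1 1 2 3 5 7 11 14 20 26 35 44 58 71; ≤7: 1 1 2 3 5 7 11 15 21 28 38 49 65 82. r_7(13) = 82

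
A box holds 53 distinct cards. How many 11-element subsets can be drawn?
C(53,11) = 53!/(11!×42!) = 76223753060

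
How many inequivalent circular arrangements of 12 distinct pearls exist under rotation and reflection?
(12-1)!/2 = 39916800/2 = 19958400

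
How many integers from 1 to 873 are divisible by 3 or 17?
⌊873/3⌋ + ⌊873/17⌋ - ⌊873/51⌋ = 291 + 51 - 17 = 325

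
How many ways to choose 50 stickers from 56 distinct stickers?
C(56,50) = 56!/(50!×6!) = 32468436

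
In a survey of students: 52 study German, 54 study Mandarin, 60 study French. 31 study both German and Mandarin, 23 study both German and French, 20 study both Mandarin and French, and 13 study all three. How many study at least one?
|A∪B∪C| = 52+54+60-31-23-20+13 = 105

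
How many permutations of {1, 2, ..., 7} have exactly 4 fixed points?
Choose the 4 fixed points C(7,4) = 35, derange the rest: !3 = Σ_{j=0}^{3} (-1)^j·3!/j! = 6 - 6 + 3 - 1 = 2. Product = 35 × 2 = 70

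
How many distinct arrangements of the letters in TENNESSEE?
9! / (1! × 4! × 2! × 2!) = 3780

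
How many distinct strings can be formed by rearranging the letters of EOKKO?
5! / (2! × 1! × 2!) = 30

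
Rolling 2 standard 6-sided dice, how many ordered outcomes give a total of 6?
Coefficient of x^6 in (x + x² + ... + x^6)^2. By inclusion-exclusion on dice exceeding 6: Σ_j (-1)^j C(2,j)·C(6-1-6j, 1) = C(2,0)·C(5,1) = 1·5 = 5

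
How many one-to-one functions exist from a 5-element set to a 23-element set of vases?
P(23,5) = 23!/(23-5)! = 4037880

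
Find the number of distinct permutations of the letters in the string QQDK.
4! / (1! × 1! × 2!) = 12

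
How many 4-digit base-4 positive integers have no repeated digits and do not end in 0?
Last digit: 3 nonzero choices. First digit: 2 (nonzero, ≠last). Middle 2: P(2,2) = 2. Total = 12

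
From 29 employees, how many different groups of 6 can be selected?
C(29,6) = 29!/(6!×23!) = 475020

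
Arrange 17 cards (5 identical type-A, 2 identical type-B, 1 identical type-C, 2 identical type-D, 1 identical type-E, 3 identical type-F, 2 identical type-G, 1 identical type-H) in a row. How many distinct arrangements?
17! / (5! × 2! × 1! × 2! × 1! × 3! × 2! × 1!) = 61751289600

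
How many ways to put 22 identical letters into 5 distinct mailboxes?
C(22+5-1, 5-1) = C(26, 4) = 14950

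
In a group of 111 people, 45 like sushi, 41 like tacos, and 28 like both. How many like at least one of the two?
|A∪B| = |A| + |B| - |A∩B| = 45 + 41 - 28 = 58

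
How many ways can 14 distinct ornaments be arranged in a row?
14! = 87178291200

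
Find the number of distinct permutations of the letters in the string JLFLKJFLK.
9! / (3! × 2! × 2! × 2!) = 7560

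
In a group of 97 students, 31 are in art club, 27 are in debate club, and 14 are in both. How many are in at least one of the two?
|A∪B| = |A| + |B| - |A∩B| = 31 + 27 - 14 = 44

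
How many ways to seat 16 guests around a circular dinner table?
Circular: fix one position, arrange the rest. (16-1)! = 1307674368000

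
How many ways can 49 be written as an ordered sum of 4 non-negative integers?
C(49+4-1, 4-1) = C(52, 3) = 22100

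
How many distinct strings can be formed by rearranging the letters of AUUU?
4! / (1! × 3!) = 4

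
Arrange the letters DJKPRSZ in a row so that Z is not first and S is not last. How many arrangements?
By inclusion-exclusion: 7! - 2×(7-1)! + (7-2)! = 5040 - 1440 + 120 = 3720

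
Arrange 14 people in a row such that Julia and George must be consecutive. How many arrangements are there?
Treat the 2 as one block: (14-2+1)! × 2! = 6227020800 × 2 = 12454041600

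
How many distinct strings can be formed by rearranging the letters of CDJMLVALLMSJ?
12! / (1! × 1! × 2! × 3! × 2! × 1! × 1! × 1!) = 19958400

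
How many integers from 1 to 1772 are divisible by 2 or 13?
⌊1772/2⌋ + ⌊1772/13⌋ - ⌊1772/26⌋ = 886 + 136 - 68 = 954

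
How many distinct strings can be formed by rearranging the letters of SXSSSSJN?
8! / (1! × 1! × 5! × 1!) = 336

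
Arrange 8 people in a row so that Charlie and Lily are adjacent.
Treat as block: (8-1)! × 2! = 5040 × 2 = 10080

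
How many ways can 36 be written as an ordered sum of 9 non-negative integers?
C(36+9-1, 9-1) = C(44, 8) = 177232627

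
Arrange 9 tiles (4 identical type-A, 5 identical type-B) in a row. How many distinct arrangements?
9! / (4! × 5!) = 126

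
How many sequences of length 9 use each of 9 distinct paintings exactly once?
9! = 362880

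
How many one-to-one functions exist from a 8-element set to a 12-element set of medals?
P(12,8) = 12!/(12-8)! = 19958400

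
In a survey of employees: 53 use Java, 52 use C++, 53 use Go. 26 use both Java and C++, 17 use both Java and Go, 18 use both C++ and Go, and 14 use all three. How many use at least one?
|A∪B∪C| = 53+52+53-26-17-18+14 = 111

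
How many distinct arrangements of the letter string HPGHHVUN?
8! / (1! × 3! × 1! × 1! × 1! × 1!) = 6720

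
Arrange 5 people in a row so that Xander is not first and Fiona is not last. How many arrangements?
By inclusion-exclusion: 5! - 2×(5-1)! + (5-2)! = 120 - 48 + 6 = 78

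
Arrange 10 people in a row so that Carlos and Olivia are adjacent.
Treat as block: (10-1)! × 2! = 362880 × 2 = 725760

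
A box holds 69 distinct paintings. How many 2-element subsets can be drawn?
C(69,2) = 69!/(2!×67!) = 2346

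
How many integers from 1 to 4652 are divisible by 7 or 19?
⌊4652/7⌋ + ⌊4652/19⌋ - ⌊4652/133⌋ = 664 + 244 - 34 = 874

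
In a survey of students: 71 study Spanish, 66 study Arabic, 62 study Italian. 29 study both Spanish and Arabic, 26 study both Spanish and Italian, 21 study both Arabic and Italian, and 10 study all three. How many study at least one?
|A∪B∪C| = 71+66+62-29-26-21+10 = 133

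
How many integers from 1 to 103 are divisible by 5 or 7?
⌊103/5⌋ + ⌊103/7⌋ - ⌊103/35⌋ = 20 + 14 - 2 = 32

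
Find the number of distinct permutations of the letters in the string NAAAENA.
7! / (2! × 1! × 4!) = 105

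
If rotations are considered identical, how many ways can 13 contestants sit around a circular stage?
Circular: fix one position, arrange the rest. (13-1)! = 479001600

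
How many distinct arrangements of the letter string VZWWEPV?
7! / (1! × 1! × 2! × 1! × 2!) = 1260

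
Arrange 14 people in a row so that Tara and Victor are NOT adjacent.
Total - adjacent = 14! - (14-1)!×2 = 87178291200 - 12454041600 = 74724249600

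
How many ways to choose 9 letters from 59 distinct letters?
C(59,9) = 59!/(9!×50!) = 12565671261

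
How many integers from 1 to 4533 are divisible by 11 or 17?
⌊4533/11⌋ + ⌊4533/17⌋ - ⌊4533/187⌋ = 412 + 266 - 24 = 654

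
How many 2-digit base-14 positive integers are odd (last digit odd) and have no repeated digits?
Last∈{1,3,5,7,9,11,13}. Last=0: 0. Last nonzero: 7×12×P(12,0) = 84. Total = 84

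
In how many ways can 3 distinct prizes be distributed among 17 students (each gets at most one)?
P(17,3) = 17!/(17-3)! = 4080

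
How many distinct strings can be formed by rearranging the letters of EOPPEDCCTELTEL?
14! / (1! × 4! × 2! × 2! × 2! × 1! × 2!) = 227026800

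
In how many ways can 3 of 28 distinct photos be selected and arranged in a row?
P(28,3) = 28!/(28-3)! = 19656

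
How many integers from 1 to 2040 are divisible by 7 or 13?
⌊2040/7⌋ + ⌊2040/13⌋ - ⌊2040/91⌋ = 291 + 156 - 22 = 425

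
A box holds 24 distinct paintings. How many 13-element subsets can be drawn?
C(24,13) = 24!/(13!×11!) = 2496144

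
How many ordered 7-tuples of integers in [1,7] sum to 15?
Coefficient of x^15 in (x + x² + ... + x^7)^7. By inclusion-exclusion on dice exceeding 7: Σ_j (-1)^j C(7,j)·C(15-1-7j, 6) = C(7,0)·C(14,6) - C(7,1)·C(7,6) = 1·3003 - 7·7 = 2954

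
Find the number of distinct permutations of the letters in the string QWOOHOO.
7! / (1! × 1! × 4! × 1!) = 210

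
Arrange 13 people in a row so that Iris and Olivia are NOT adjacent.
Total - adjacent = 13! - (13-1)!×2 = 6227020800 - 958003200 = 5269017600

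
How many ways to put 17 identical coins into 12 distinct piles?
C(17+12-1, 12-1) = C(28, 11) = 21474180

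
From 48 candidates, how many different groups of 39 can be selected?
C(48,39) = 48!/(39!×9!) = 1677106640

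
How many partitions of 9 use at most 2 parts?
By conjugation, equals partitions of 9 into parts ≤ 2. Let r_j(i) = number of partitions of i into parts ≤ j, for i = 0..9. r_1(i) = 1 for all i; r_j(i) = r_{j-1}(i) + r_j(i-j). Rows j = 2..2: ≤2: 1 1 2 2 3 3 4 4 5 5. r_2(9) = 5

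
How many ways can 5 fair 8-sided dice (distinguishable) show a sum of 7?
Coefficient of x^7 in (x + x² + ... + x^8)^5. By inclusion-exclusion on dice exceeding 8: Σ_j (-1)^j C(5,j)·C(7-1-8j, 4) = C(5,0)·C(6,4) = 1·15 = 15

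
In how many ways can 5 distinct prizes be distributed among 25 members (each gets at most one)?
P(25,5) = 25!/(25-5)! = 6375600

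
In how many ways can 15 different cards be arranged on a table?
15! = 1307674368000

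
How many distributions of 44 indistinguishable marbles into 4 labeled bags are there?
C(44+4-1, 4-1) = C(47, 3) = 16215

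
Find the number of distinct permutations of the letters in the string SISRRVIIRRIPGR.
14! / (1! × 1! × 5! × 2! × 4! × 1!) = 15135120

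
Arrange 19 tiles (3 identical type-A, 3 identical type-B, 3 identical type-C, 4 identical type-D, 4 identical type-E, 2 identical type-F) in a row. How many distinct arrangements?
19! / (3! × 3! × 3! × 4! × 4! × 2!) = 488864376000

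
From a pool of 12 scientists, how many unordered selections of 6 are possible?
C(12,6) = 12!/(6!×6!) = 924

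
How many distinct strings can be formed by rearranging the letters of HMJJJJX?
7! / (1! × 1! × 1! × 4!) = 210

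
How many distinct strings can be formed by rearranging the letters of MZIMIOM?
7! / (3! × 1! × 2! × 1!) = 420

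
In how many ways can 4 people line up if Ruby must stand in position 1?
Fix one position: (4-1)! = 6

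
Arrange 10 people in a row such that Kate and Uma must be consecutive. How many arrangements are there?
Treat the 2 as one block: (10-2+1)! × 2! = 362880 × 2 = 725760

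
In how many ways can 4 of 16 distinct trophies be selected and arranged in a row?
P(16,4) = 16!/(16-4)! = 43680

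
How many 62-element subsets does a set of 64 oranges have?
C(64,62) = 64!/(62!×2!) = 2016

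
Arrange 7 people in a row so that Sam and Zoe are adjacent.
Treat as block: (7-1)! × 2! = 720 × 2 = 1440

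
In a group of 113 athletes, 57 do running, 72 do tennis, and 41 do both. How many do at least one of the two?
|A∪B| = |A| + |B| - |A∩B| = 57 + 72 - 41 = 88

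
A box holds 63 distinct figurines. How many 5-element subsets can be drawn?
C(63,5) = 63!/(5!×58!) = 7028847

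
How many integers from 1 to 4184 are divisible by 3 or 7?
⌊4184/3⌋ + ⌊4184/7⌋ - ⌊4184/21⌋ = 1394 + 597 - 199 = 1792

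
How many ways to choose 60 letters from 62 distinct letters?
C(62,60) = 62!/(60!×2!) = 1891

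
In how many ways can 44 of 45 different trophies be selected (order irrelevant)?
C(45,44) = 45!/(44!×1!) = 45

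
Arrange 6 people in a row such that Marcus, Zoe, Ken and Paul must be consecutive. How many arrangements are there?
Treat the 4 as one block: (6-4+1)! × 4! = 6 × 24 = 144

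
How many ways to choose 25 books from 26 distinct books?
C(26,25) = 26!/(25!×1!) = 26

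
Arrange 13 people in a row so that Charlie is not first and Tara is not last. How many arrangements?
By inclusion-exclusion: 13! - 2×(13-1)! + (13-2)! = 6227020800 - 958003200 + 39916800 = 5308934400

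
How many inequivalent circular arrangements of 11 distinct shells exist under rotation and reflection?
(11-1)!/2 = 3628800/2 = 1814400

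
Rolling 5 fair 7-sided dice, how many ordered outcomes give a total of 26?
Coefficient of x^26 in (x + x² + ... + x^7)^5. By inclusion-exclusion on dice exceeding 7: Σ_j (-1)^j C(5,j)·C(26-1-7j, 4) = C(5,0)·C(25,4) - C(5,1)·C(18,4) + C(5,2)·C(11,4) - C(5,3)·C(4,4) = 1·12650 - 5·3060 + 10·330 - 10·1 = 640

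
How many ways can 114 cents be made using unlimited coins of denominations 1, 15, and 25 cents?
Coefficient of x^114 in 1/(1-x^1) · 1/(1-x^15) · 1/(1-x^25). Case on j = number of 25-cent coins (j = 0..4); remainder r = 114 - 25j is made from {1,15} in ⌊r/15⌋+1 ways. r = 114, 89, 64, 39, 14 → 8 + 6 + 5 + 3 + 1 = 23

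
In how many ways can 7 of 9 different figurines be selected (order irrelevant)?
C(9,7) = 9!/(7!×2!) = 36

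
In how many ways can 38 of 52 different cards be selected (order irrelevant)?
C(52,38) = 52!/(38!×14!) = 1768966344600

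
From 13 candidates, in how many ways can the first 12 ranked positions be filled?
P(13,12) = 13!/(13-12)! = 6227020800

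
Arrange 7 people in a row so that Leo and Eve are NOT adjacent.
Total - adjacent = 7! - (7-1)!×2 = 5040 - 1440 = 3600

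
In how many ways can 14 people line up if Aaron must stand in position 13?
Fix one position: (14-1)! = 6227020800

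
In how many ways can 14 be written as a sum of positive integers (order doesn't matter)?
Pentagonal recurrence p(n) = p(n-1) + p(n-2) - p(n-5) - p(n-7) + p(n-12) + p(n-15) - ... gives p(0..13) = 1, 1, 2, 3, 5, 7, 11, 15, 22, 30, 42, 56, 77, 101. p(14) = p(13) + p(12) - p(9) - p(7) + p(2) = 101 + 77 - 30 - 15 + 2 = 135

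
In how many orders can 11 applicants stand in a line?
11! = 39916800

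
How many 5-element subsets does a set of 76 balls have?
C(76,5) = 76!/(5!×71!) = 18474840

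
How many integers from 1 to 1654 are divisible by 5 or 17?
⌊1654/5⌋ + ⌊1654/17⌋ - ⌊1654/85⌋ = 330 + 97 - 19 = 408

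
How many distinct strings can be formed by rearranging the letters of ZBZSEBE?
7! / (2! × 2! × 2! × 1!) = 630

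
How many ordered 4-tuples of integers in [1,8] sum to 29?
Coefficient of x^29 in (x + x² + ... + x^8)^4. By inclusion-exclusion on dice exceeding 8: Σ_j (-1)^j C(4,j)·C(29-1-8j, 3) = C(4,0)·C(28,3) - C(4,1)·C(20,3) + C(4,2)·C(12,3) - C(4,3)·C(4,3) = 1·3276 - 4·1140 + 6·220 - 4·4 = 20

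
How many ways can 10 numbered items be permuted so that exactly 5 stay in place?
Choose the 5 fixed points C(10,5) = 252, derange the rest: !5 = Σ_{j=0}^{5} (-1)^j·5!/j! = 120 - 120 + 60 - 20 + 5 - 1 = 44. Product = 252 × 44 = 11088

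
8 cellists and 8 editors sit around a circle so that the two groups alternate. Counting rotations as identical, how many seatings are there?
Fix one of the cellists: (8-1)! ways for the remaining cellists, × 8! ways for the editors = 5040 × 40320 = 203212800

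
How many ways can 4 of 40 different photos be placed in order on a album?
P(40,4) = 40!/(40-4)! = 2193360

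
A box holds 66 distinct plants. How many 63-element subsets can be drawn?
C(66,63) = 66!/(63!×3!) = 45760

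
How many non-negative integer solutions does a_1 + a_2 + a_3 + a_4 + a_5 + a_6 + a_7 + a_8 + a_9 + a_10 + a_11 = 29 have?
C(29+11-1, 11-1) = C(39, 10) = 635745396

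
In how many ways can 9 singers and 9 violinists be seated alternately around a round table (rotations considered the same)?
Fix one of the singers: (9-1)! ways for the remaining singers, × 9! ways for the violinists = 40320 × 362880 = 14631321600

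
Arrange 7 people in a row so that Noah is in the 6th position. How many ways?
Fix one position: (7-1)! = 720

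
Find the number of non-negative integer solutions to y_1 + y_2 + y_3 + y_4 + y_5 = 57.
C(57+5-1, 5-1) = C(61, 4) = 521855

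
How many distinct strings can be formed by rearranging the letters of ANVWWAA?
7! / (2! × 3! × 1! × 1!) = 420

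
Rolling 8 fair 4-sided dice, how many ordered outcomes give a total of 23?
Coefficient of x^23 in (x + x² + ... + x^4)^8. By inclusion-exclusion on dice exceeding 4: Σ_j (-1)^j C(8,j)·C(23-1-4j, 7) = C(8,0)·C(22,7) - C(8,1)·C(18,7) + C(8,2)·C(14,7) - C(8,3)·C(10,7) = 1·170544 - 8·31824 + 28·3432 - 56·120 = 5328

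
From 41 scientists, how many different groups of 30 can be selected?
C(41,30) = 41!/(30!×11!) = 3159461968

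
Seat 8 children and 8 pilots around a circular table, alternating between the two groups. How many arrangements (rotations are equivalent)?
Fix one of the children: (8-1)! ways for the remaining children, × 8! ways for the pilots = 5040 × 40320 = 203212800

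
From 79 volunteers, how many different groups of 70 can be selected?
C(79,70) = 79!/(70!×9!) = 205811513765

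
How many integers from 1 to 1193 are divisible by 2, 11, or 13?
⌊1193/2⌋+⌊1193/11⌋+⌊1193/13⌋ - ⌊1193/22⌋-⌊1193/26⌋-⌊1193/143⌋ + ⌊1193/286⌋ = 596+108+91 - 54-45-8 + 4 = 692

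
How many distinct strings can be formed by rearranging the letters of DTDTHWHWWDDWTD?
14! / (5! × 4! × 3! × 2!) = 2522520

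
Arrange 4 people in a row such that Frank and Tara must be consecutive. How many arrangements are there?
Treat the 2 as one block: (4-2+1)! × 2! = 6 × 2 = 12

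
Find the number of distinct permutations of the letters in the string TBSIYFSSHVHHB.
13! / (2! × 1! × 1! × 1! × 3! × 3! × 1! × 1!) = 86486400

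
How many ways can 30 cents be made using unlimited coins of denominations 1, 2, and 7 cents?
Coefficient of x^30 in 1/(1-x^1) · 1/(1-x^2) · 1/(1-x^7). Case on j = number of 7-cent coins (j = 0..4); remainder r = 30 - 7j is made from {1,2} in ⌊r/2⌋+1 ways. r = 30, 23, 16, 9, 2 → 16 + 12 + 9 + 5 + 2 = 44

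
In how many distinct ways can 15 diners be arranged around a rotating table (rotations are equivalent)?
Circular: fix one position, arrange the rest. (15-1)! = 87178291200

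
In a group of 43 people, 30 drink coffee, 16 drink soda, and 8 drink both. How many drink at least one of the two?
|A∪B| = |A| + |B| - |A∩B| = 30 + 16 - 8 = 38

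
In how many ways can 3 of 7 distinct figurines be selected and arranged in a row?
P(7,3) = 7!/(7-3)! = 210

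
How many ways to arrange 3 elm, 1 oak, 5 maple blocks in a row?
9! / (3! × 1! × 5!) = 504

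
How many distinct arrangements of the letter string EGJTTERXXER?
11! / (2! × 1! × 1! × 2! × 3! × 2!) = 831600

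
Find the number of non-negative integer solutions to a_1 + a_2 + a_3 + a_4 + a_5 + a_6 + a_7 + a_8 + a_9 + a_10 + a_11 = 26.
C(26+11-1, 11-1) = C(36, 10) = 254186856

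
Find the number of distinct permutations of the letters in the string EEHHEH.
6! / (3! × 3!) = 20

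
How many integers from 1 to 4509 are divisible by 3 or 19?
⌊4509/3⌋ + ⌊4509/19⌋ - ⌊4509/57⌋ = 1503 + 237 - 79 = 1661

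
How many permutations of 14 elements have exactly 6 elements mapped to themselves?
Choose the 6 fixed points C(14,6) = 3003, derange the rest: !8 = Σ_{j=0}^{8} (-1)^j·8!/j! = 40320 - 40320 + 20160 - 6720 + 1680 - 336 + 56 - 8 + 1 = 14833. Product = 3003 × 14833 = 44543499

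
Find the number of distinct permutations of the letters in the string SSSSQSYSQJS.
11! / (7! × 1! × 2! × 1!) = 3960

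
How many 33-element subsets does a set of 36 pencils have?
C(36,33) = 36!/(33!×3!) = 7140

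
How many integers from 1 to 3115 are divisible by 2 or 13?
⌊3115/2⌋ + ⌊3115/13⌋ - ⌊3115/26⌋ = 1557 + 239 - 119 = 1677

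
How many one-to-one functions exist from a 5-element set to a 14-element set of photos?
P(14,5) = 14!/(14-5)! = 240240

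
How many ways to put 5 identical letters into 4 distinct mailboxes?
C(5+4-1, 4-1) = C(8, 3) = 56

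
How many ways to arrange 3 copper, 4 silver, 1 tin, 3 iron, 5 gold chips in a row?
16! / (3! × 4! × 1! × 3! × 5!) = 201801600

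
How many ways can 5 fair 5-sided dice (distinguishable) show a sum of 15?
Coefficient of x^15 in (x + x² + ... + x^5)^5. By inclusion-exclusion on dice exceeding 5: Σ_j (-1)^j C(5,j)·C(15-1-5j, 4) = C(5,0)·C(14,4) - C(5,1)·C(9,4) + C(5,2)·C(4,4) = 1·1001 - 5·126 + 10·1 = 381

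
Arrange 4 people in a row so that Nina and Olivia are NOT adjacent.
Total - adjacent = 4! - (4-1)!×2 = 24 - 12 = 12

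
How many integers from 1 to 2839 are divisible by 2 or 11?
⌊2839/2⌋ + ⌊2839/11⌋ - ⌊2839/22⌋ = 1419 + 258 - 129 = 1548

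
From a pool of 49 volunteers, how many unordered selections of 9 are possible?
C(49,9) = 49!/(9!×40!) = 2054455634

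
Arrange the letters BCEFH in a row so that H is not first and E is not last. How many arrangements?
By inclusion-exclusion: 5! - 2×(5-1)! + (5-2)! = 120 - 48 + 6 = 78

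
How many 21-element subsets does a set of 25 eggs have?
C(25,21) = 25!/(21!×4!) = 12650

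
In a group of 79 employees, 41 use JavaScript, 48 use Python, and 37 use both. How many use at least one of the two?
|A∪B| = |A| + |B| - |A∩B| = 41 + 48 - 37 = 52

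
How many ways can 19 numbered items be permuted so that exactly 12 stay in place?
Choose the 12 fixed points C(19,12) = 50388, derange the rest: !7 = Σ_{j=0}^{7} (-1)^j·7!/j! = 5040 - 5040 + 2520 - 840 + 210 - 42 + 7 - 1 = 1854. Product = 50388 × 1854 = 93419352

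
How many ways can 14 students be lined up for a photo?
14! = 87178291200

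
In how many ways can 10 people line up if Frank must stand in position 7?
Fix one position: (10-1)! = 362880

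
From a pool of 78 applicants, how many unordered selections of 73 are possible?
C(78,73) = 78!/(73!×5!) = 21111090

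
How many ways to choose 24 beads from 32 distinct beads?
C(32,24) = 32!/(24!×8!) = 10518300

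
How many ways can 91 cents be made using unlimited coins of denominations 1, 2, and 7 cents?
Coefficient of x^91 in 1/(1-x^1) · 1/(1-x^2) · 1/(1-x^7). Case on j = number of 7-cent coins (j = 0..13); remainder r = 91 - 7j is made from {1,2} in ⌊r/2⌋+1 ways. r = 91, 84, 77, 70, 63, 56, 49, 42, 35, 28, 21, 14, 7, 0 → 46 + 43 + 39 + 36 + 32 + 29 + 25 + 22 + 18 + 15 + 11 + 8 + 4 + 1 = 329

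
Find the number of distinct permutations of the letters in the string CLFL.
4! / (2! × 1! × 1!) = 12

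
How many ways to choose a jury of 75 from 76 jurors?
C(76,75) = 76!/(75!×1!) = 76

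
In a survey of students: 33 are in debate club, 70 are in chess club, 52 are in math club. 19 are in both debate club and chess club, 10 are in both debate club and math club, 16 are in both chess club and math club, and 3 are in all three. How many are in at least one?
|A∪B∪C| = 33+70+52-19-10-16+3 = 113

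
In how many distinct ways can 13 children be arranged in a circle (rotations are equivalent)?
Circular: fix one position, arrange the rest. (13-1)! = 479001600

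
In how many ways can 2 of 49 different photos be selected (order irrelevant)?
C(49,2) = 49!/(2!×47!) = 1176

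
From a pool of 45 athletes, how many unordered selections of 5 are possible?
C(45,5) = 45!/(5!×40!) = 1221759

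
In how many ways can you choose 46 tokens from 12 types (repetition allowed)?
C(46+12-1, 12-1) = C(57, 11) = 184509266760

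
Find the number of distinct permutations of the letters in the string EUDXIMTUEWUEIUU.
15! / (2! × 3! × 1! × 1! × 5! × 1! × 1! × 1!) = 908107200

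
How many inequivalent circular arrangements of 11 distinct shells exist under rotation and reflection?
(11-1)!/2 = 3628800/2 = 1814400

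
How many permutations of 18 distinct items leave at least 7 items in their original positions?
Exactly j fixed points: C(18,j)·!(18-j); sum over j ≥ 7 (derangement numbers via !m = (m-1)·(!(m-1) + !(m-2)): !0..!11 = 1, 0, 1, 2, 9, 44, 265, 1854, 14833, 133496, 1334961, 14684570). Σ_{j=7}^{18} C(18,j)·!(18-j) = C(18,7)·!11 + C(18,8)·!10 + C(18,9)·!9 + C(18,10)·!8 + C(18,11)·!7 + C(18,12)·!6 + C(18,13)·!5 + C(18,14)·!4 + C(18,15)·!3 + C(18,16)·!2 + C(18,17)·!1 + C(18,18)·!0 = 31824·14684570 + 43758·1334961 + 48620·133496 + 43758·14833 + 31824·1854 + 18564·265 + 8568·44 + 3060·9 + 816·2 + 153·1 + 18·0 + 1·1 = 532940944526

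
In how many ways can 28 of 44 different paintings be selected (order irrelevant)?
C(44,28) = 44!/(28!×16!) = 416714805914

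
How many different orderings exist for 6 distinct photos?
6! = 720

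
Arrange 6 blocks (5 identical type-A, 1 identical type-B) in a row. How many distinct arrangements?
6! / (5! × 1!) = 6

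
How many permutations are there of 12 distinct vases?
12! = 479001600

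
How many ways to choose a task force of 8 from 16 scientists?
C(16,8) = 16!/(8!×8!) = 12870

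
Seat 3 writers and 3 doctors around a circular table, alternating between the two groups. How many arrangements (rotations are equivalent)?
Fix one of the writers: (3-1)! ways for the remaining writers, × 3! ways for the doctors = 2 × 6 = 12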